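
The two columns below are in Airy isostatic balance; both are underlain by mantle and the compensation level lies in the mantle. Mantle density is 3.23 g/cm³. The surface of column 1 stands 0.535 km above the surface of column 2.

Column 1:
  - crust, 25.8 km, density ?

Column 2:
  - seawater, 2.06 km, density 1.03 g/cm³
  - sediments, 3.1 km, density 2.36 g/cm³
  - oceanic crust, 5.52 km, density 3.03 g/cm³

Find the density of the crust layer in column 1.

Take the compensation level at the base of the deeper column (depth z_c below the surface of column 1) and equate Σ ρ_i t_i down to z_c; mantle fills any gap and the z_c terms cancel.
Column 1: 25.8×ρ + (z_c − 25.8)×3.23
Column 2: 0.535×0 + 2.06×1.03 + 3.1×2.36 + 5.52×3.03 + (z_c − 0.535 − 10.68)×3.23
The z_c×3.23 term appears on both sides and cancels. Collect the known terms of each column as K = Σ(ρt)_known − 3.23 × (depth of known layers): K_1 = 0 − 3.23×25.8 = −83.334; K_2 = 26.1634 − 3.23×(0.535 + 10.68) = −10.06105.
Balance: K_1 + 25.8×ρ = K_2, so ρ = (K_2 − K_1)/25.8 = 73.2729/25.8 = 2.84 g/cm³.

2.84 g/cm³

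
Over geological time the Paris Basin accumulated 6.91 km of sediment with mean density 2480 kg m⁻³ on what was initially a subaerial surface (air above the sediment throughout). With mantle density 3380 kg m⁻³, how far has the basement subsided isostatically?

Subaerial load: s = t ρ_sed / ρ_m = 6.91 km × 2480/3380 = 5.07 km.

5.07 km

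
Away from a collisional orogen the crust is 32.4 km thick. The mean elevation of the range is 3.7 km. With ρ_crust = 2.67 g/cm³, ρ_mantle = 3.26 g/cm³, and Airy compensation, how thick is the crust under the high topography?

52.8 km

Root depth r = h ρ_c / (ρ_m − ρ_c) = 3.7 km × 2.67 / 0.59 = 16.74 km.
Total thickness = T + h + r = 32.4 km + 3.7 km + 16.74 km = 52.8 km.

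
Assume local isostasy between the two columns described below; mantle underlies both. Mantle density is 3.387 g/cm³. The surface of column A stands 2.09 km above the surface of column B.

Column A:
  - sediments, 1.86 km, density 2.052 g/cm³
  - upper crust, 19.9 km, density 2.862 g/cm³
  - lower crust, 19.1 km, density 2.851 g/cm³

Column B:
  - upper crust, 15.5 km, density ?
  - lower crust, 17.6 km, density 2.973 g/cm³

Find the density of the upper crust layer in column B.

2.82 g/cm³

Take the compensation level at the base of the deeper column (depth z_c below the surface of column A) and equate Σ ρ_i t_i down to z_c; mantle fills any gap and the z_c terms cancel.
Column A: 1.86×2.052 + 19.9×2.862 + 19.1×2.851 + (z_c − 40.86)×3.387
Column B: 2.09×0 + 15.5×ρ + 17.6×2.973 + (z_c − 2.09 − 33.1)×3.387
The z_c×3.387 term appears on both sides and cancels. Collect the known terms of each column as K = Σ(ρt)_known − 3.387 × (depth of known layers): K_A = 115.22462 − 3.387×40.86 = −23.1682; K_B = 52.3248 − 3.387×(2.09 + 33.1) = −66.86373.
Balance: K_A = K_B + 15.5×ρ, so ρ = (K_A − K_B)/15.5 = 43.6955/15.5 = 2.82 g/cm³.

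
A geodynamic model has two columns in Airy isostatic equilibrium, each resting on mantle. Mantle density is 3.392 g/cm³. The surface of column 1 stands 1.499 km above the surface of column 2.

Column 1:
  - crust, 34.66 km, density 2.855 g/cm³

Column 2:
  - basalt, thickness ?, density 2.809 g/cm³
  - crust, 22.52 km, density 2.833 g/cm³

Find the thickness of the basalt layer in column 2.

1.61 km

Take the compensation level at the base of the deeper column (depth z_c below the surface of column 1) and equate Σ ρ_i t_i down to z_c; mantle fills any gap and the z_c terms cancel.
Column 1: 34.66×2.855 + (z_c − 34.66)×3.392
Column 2: 1.499×0 + x×2.809 + 22.52×2.833 + (z_c − 1.499 − 22.52 − x)×3.392
The z_c×3.392 term appears on both sides and cancels. Collect the known terms of each column as K = Σ(ρt)_known − 3.392 × (depth of known layers): K_1 = 98.9543 − 3.392×34.66 = −18.61242; K_2 = 63.79916 − 3.392×(1.499 + 22.52) = −17.673288.
Balance: K_1 = K_2 − x×(3.392 − 2.809), so x = (K_2 − K_1)/(3.392 − 2.809) = 0.939132/0.583 = 1.61 km.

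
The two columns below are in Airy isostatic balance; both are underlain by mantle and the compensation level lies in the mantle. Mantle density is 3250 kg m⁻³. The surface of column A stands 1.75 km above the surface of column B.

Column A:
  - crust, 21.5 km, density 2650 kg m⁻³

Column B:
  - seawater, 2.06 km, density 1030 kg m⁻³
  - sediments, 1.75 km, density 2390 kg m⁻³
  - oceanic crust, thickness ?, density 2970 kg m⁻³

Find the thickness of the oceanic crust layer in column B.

4.05 km

Take the compensation level at the base of the deeper column (depth z_c below the surface of column A) and equate Σ ρ_i t_i down to z_c; mantle fills any gap and the z_c terms cancel.
Column A: 21.5×2650 + (z_c − 21.5)×3250
Column B: 1.75×0 + 2.06×1030 + 1.75×2390 + x×2970 + (z_c − 1.75 − 3.81 − x)×3250
The z_c×3250 term appears on both sides and cancels. Collect the known terms of each column as K = Σ(ρt)_known − 3250 × (depth of known layers): K_A = 56975 − 3250×21.5 = −12900; K_B = 6304.3 − 3250×(1.75 + 3.81) = −11765.7.
Balance: K_A = K_B − x×(3250 − 2970), so x = (K_B − K_A)/(3250 − 2970) = 1134.3/280 = 4.05 km.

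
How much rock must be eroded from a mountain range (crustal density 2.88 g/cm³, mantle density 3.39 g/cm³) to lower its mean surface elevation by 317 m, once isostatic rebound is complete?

2110 m

Net drop Δ = e − u = e − e ρ_c/ρ_m = e (ρ_m − ρ_c)/ρ_m.
e = Δ ρ_m/(ρ_m − ρ_c) = 317 m × 3.39/0.51 = 2110 m.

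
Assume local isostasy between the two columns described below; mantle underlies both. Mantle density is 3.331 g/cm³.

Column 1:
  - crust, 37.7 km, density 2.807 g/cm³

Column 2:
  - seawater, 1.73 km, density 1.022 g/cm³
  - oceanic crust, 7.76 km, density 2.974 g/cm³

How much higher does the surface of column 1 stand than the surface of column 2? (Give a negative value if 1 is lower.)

3.9 km

For any compensation level in the mantle, the mantle terms cancel and isostasy reduces to e = (Σt_1 − Σt_2) − (Σ(ρt)_1 − Σ(ρt)_2) / ρ_m.
Σt_1 = 37.7 km; Σt_2 = 9.49 km; Σ(ρt)_1 = 105.8239; Σ(ρt)_2 = 24.8463 (in km·g/cm³).
e = (37.7 − 9.49) − (105.8239 − 24.8463) / 3.331 = 3.9 km.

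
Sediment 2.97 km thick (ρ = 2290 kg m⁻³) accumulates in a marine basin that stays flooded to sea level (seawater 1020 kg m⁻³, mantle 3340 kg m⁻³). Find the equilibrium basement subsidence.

Submarine loading: the sediment displaces seawater, and the subsidence is in turn flooded, so s (ρ_m − ρ_w) = t (ρ_sed − ρ_w).
s = 2.97 km × (2290 − 1020) / (3340 − 1020) = 1.63 km.

1.63 km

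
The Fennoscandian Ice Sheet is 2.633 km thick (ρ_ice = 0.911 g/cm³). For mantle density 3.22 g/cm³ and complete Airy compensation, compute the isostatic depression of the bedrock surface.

0.745 km

In Airy isostatic equilibrium: the ice load ρ_ice t is balanced by mantle displaced below, ρ_m s.
s = t ρ_ice / ρ_m = 2.633 km × 0.911/3.22 = 0.745 km.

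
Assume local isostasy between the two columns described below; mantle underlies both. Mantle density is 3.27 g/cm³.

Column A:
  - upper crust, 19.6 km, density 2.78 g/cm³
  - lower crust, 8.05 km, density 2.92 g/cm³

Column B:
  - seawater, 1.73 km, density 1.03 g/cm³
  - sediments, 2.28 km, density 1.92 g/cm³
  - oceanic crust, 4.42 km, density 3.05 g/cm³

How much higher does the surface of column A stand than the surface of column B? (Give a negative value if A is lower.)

1.37 km

For any compensation level in the mantle, the mantle terms cancel and isostasy reduces to e = (Σt_A − Σt_B) − (Σ(ρt)_A − Σ(ρt)_B) / ρ_m.
Σt_A = 27.65 km; Σt_B = 8.43 km; Σ(ρt)_A = 77.994; Σ(ρt)_B = 19.6405 (in km·g/cm³).
e = (27.65 − 8.43) − (77.994 − 19.6405) / 3.27 = 1.37 km.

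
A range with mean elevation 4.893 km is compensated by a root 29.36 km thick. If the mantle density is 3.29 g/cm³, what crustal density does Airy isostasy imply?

ρ_c h = (ρ_m − ρ_c) r → ρ_c (h + r) = ρ_m r → ρ_c = ρ_m r / (h + r).
ρ_c = 3.29 × 29.36 km / (4.893 km + 29.36 km) = 2.82 g/cm³.

2.82 g/cm³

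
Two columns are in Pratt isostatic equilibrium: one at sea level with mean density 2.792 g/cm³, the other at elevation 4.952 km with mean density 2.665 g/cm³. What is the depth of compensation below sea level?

ρ_ref D = ρ (D + h) → D (ρ_ref − ρ) = ρ h.
D = ρ h/(ρ_ref − ρ) = 2.665 × 4.952 km/(2.792 − 2.665) = 104 km.

104 km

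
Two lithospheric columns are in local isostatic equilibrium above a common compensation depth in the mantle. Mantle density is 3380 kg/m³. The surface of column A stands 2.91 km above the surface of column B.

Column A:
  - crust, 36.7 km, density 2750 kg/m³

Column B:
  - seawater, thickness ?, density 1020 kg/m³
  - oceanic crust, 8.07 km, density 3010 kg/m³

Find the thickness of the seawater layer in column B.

Take the compensation level at the base of the deeper column (depth z_c below the surface of column A) and equate Σ ρ_i t_i down to z_c; mantle fills any gap and the z_c terms cancel.
Column A: 36.7×2750 + (z_c − 36.7)×3380
Column B: 2.91×0 + x×1020 + 8.07×3010 + (z_c − 2.91 − 8.07 − x)×3380
The z_c×3380 term appears on both sides and cancels. Collect the known terms of each column as K = Σ(ρt)_known − 3380 × (depth of known layers): K_A = 100925 − 3380×36.7 = −23121; K_B = 24290.7 − 3380×(2.91 + 8.07) = −12821.7.
Balance: K_A = K_B − x×(3380 − 1020), so x = (K_B − K_A)/(3380 − 1020) = 10299.3/2360 = 4.36 km.

4.36 km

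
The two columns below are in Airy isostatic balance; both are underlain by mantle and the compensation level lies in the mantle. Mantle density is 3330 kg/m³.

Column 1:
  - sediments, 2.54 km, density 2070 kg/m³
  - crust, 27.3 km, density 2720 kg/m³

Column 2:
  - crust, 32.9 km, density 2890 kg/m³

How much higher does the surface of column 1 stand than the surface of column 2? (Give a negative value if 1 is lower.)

1.61 km

For any compensation level in the mantle, the mantle terms cancel and isostasy reduces to e = (Σt_1 − Σt_2) − (Σ(ρt)_1 − Σ(ρt)_2) / ρ_m.
Σt_1 = 29.84 km; Σt_2 = 32.9 km; Σ(ρt)_1 = 79513.8; Σ(ρt)_2 = 95081 (in km·kg/m³).
e = (29.84 − 32.9) − (79513.8 − 95081) / 3330 = 1.61 km.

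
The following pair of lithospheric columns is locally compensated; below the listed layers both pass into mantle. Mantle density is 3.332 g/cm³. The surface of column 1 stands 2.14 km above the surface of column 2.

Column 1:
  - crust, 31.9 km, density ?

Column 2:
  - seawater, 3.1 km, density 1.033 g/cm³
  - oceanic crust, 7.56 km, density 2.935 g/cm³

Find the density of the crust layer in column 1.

2.79 g/cm³

Take the compensation level at the base of the deeper column (depth z_c below the surface of column 1) and equate Σ ρ_i t_i down to z_c; mantle fills any gap and the z_c terms cancel.
Column 1: 31.9×ρ + (z_c − 31.9)×3.332
Column 2: 2.14×0 + 3.1×1.033 + 7.56×2.935 + (z_c − 2.14 − 10.66)×3.332
The z_c×3.332 term appears on both sides and cancels. Collect the known terms of each column as K = Σ(ρt)_known − 3.332 × (depth of known layers): K_1 = 0 − 3.332×31.9 = −106.2908; K_2 = 25.3909 − 3.332×(2.14 + 10.66) = −17.2587.
Balance: K_1 + 31.9×ρ = K_2, so ρ = (K_2 − K_1)/31.9 = 89.0321/31.9 = 2.79 g/cm³.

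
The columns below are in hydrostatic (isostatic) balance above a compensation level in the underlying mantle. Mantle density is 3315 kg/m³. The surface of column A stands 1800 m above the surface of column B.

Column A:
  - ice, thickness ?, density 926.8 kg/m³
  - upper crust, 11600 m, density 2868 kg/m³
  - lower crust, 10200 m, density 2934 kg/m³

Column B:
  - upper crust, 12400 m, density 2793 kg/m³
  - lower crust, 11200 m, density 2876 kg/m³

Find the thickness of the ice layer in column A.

Take the compensation level at the base of the deeper column (depth z_c below the surface of column A) and equate Σ ρ_i t_i down to z_c; mantle fills any gap and the z_c terms cancel.
Column A: x×926.8 + 11600×2868 + 10200×2934 + (z_c − 21800 − x)×3315
Column B: 1800×0 + 12400×2793 + 11200×2876 + (z_c − 1800 − 23600)×3315
The z_c×3315 term appears on both sides and cancels. Collect the known terms of each column as K = Σ(ρt)_known − 3315 × (depth of known layers): K_A = 63195600 − 3315×21800 = −9071400; K_B = 66844400 − 3315×(1800 + 23600) = −17356600.
Balance: K_A − x×(3315 − 926.8) = K_B, so x = (K_A − K_B)/(3315 − 926.8) = 8285200/2388.2 = 3470 m.

3470 m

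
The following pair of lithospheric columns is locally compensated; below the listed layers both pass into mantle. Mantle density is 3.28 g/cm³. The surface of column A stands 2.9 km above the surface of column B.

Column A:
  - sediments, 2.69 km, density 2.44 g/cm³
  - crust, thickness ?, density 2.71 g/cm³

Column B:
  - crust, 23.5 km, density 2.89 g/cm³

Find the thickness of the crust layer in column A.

28.8 km

Take the compensation level at the base of the deeper column (depth z_c below the surface of column A) and equate Σ ρ_i t_i down to z_c; mantle fills any gap and the z_c terms cancel.
Column A: 2.69×2.44 + x×2.71 + (z_c − 2.69 − x)×3.28
Column B: 2.9×0 + 23.5×2.89 + (z_c − 2.9 − 23.5)×3.28
The z_c×3.28 term appears on both sides and cancels. Collect the known terms of each column as K = Σ(ρt)_known − 3.28 × (depth of known layers): K_A = 6.5636 − 3.28×2.69 = −2.2596; K_B = 67.915 − 3.28×(2.9 + 23.5) = −18.677.
Balance: K_A − x×(3.28 − 2.71) = K_B, so x = (K_A − K_B)/(3.28 − 2.71) = 16.4174/0.57 = 28.8 km.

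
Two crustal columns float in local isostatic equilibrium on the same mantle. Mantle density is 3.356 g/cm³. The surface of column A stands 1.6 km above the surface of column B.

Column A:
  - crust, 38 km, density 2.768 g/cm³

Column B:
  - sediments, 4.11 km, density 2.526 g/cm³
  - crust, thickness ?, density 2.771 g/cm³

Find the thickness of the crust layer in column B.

Take the compensation level at the base of the deeper column (depth z_c below the surface of column A) and equate Σ ρ_i t_i down to z_c; mantle fills any gap and the z_c terms cancel.
Column A: 38×2.768 + (z_c − 38)×3.356
Column B: 1.6×0 + 4.11×2.526 + x×2.771 + (z_c − 1.6 − 4.11 − x)×3.356
The z_c×3.356 term appears on both sides and cancels. Collect the known terms of each column as K = Σ(ρt)_known − 3.356 × (depth of known layers): K_A = 105.184 − 3.356×38 = −22.344; K_B = 10.38186 − 3.356×(1.6 + 4.11) = −8.7809.
Balance: K_A = K_B − x×(3.356 − 2.771), so x = (K_B − K_A)/(3.356 − 2.771) = 13.5631/0.585 = 23.2 km.

23.2 km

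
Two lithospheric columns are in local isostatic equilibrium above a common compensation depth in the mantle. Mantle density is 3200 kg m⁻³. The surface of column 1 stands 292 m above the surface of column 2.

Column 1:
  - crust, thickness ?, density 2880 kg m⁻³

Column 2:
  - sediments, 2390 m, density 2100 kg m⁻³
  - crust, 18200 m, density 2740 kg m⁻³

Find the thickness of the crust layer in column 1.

Take the compensation level at the base of the deeper column (depth z_c below the surface of column 1) and equate Σ ρ_i t_i down to z_c; mantle fills any gap and the z_c terms cancel.
Column 1: x×2880 + (z_c − 0 − x)×3200
Column 2: 292×0 + 2390×2100 + 18200×2740 + (z_c − 292 − 20590)×3200
The z_c×3200 term appears on both sides and cancels. Collect the known terms of each column as K = Σ(ρt)_known − 3200 × (depth of known layers): K_1 = 0 − 3200×0 = 0; K_2 = 54887000 − 3200×(292 + 20590) = −11935400.
Balance: K_1 − x×(3200 − 2880) = K_2, so x = (K_1 − K_2)/(3200 − 2880) = 11935400/320 = 37300 m.

37300 m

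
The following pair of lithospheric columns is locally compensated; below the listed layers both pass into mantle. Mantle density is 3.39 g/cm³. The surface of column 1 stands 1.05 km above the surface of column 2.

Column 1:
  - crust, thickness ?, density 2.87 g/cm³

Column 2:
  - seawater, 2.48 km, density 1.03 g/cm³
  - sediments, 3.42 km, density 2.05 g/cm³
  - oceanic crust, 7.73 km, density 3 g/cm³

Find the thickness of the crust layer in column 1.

Take the compensation level at the base of the deeper column (depth z_c below the surface of column 1) and equate Σ ρ_i t_i down to z_c; mantle fills any gap and the z_c terms cancel.
Column 1: x×2.87 + (z_c − 0 − x)×3.39
Column 2: 1.05×0 + 2.48×1.03 + 3.42×2.05 + 7.73×3 + (z_c − 1.05 − 13.63)×3.39
The z_c×3.39 term appears on both sides and cancels. Collect the known terms of each column as K = Σ(ρt)_known − 3.39 × (depth of known layers): K_1 = 0 − 3.39×0 = 0; K_2 = 32.7554 − 3.39×(1.05 + 13.63) = −17.0098.
Balance: K_1 − x×(3.39 − 2.87) = K_2, so x = (K_1 − K_2)/(3.39 − 2.87) = 17.0098/0.52 = 32.7 km.

32.7 km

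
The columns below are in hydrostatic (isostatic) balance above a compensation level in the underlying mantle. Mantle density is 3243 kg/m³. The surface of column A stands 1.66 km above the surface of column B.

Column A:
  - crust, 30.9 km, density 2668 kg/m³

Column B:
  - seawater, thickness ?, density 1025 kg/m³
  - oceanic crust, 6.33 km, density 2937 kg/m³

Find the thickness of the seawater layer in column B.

4.71 km

Take the compensation level at the base of the deeper column (depth z_c below the surface of column A) and equate Σ ρ_i t_i down to z_c; mantle fills any gap and the z_c terms cancel.
Column A: 30.9×2668 + (z_c − 30.9)×3243
Column B: 1.66×0 + x×1025 + 6.33×2937 + (z_c − 1.66 − 6.33 − x)×3243
The z_c×3243 term appears on both sides and cancels. Collect the known terms of each column as K = Σ(ρt)_known − 3243 × (depth of known layers): K_A = 82441.2 − 3243×30.9 = −17767.5; K_B = 18591.21 − 3243×(1.66 + 6.33) = −7320.36.
Balance: K_A = K_B − x×(3243 − 1025), so x = (K_B − K_A)/(3243 − 1025) = 10447.1/2218 = 4.71 km.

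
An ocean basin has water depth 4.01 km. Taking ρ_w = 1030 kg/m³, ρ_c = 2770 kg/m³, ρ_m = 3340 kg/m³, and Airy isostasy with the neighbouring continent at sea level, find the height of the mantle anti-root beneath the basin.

12.2 km

In Airy isostatic equilibrium: replacing crust with seawater at the top is compensated by replacing crust with mantle at the base: d (ρ_c − ρ_w) = a (ρ_m − ρ_c).
a = d (ρ_c − ρ_w)/(ρ_m − ρ_c) = 4.01 km × 1740/570 = 12.2 km.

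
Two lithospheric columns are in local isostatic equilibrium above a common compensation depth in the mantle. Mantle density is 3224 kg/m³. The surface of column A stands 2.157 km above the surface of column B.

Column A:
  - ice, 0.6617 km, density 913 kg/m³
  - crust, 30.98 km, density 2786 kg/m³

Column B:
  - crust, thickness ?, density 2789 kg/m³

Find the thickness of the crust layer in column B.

18.7 km

Take the compensation level at the base of the deeper column (depth z_c below the surface of column A) and equate Σ ρ_i t_i down to z_c; mantle fills any gap and the z_c terms cancel.
Column A: 0.6617×913 + 30.98×2786 + (z_c − 31.6417)×3224
Column B: 2.157×0 + x×2789 + (z_c − 2.157 − 0 − x)×3224
The z_c×3224 term appears on both sides and cancels. Collect the known terms of each column as K = Σ(ρt)_known − 3224 × (depth of known layers): K_A = 86914.4121 − 3224×31.6417 = −15098.4287; K_B = 0 − 3224×(2.157 + 0) = −6954.168.
Balance: K_A = K_B − x×(3224 − 2789), so x = (K_B − K_A)/(3224 − 2789) = 8144.26/435 = 18.7 km.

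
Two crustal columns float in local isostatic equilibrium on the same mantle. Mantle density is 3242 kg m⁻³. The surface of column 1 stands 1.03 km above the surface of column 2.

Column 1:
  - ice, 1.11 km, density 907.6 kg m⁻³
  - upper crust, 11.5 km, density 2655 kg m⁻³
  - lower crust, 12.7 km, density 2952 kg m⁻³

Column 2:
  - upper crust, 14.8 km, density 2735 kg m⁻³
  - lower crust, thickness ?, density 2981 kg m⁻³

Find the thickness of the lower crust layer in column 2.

Take the compensation level at the base of the deeper column (depth z_c below the surface of column 1) and equate Σ ρ_i t_i down to z_c; mantle fills any gap and the z_c terms cancel.
Column 1: 1.11×907.6 + 11.5×2655 + 12.7×2952 + (z_c − 25.31)×3242
Column 2: 1.03×0 + 14.8×2735 + x×2981 + (z_c − 1.03 − 14.8 − x)×3242
The z_c×3242 term appears on both sides and cancels. Collect the known terms of each column as K = Σ(ρt)_known − 3242 × (depth of known layers): K_1 = 69030.336 − 3242×25.31 = −13024.684; K_2 = 40478 − 3242×(1.03 + 14.8) = −10842.86.
Balance: K_1 = K_2 − x×(3242 − 2981), so x = (K_2 − K_1)/(3242 − 2981) = 2181.82/261 = 8.36 km.

8.36 km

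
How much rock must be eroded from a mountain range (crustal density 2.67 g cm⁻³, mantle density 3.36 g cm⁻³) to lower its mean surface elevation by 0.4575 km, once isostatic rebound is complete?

2.23 km

Net drop Δ = e − u = e − e ρ_c/ρ_m = e (ρ_m − ρ_c)/ρ_m.
e = Δ ρ_m/(ρ_m − ρ_c) = 0.4575 km × 3.36/0.69 = 2.23 km.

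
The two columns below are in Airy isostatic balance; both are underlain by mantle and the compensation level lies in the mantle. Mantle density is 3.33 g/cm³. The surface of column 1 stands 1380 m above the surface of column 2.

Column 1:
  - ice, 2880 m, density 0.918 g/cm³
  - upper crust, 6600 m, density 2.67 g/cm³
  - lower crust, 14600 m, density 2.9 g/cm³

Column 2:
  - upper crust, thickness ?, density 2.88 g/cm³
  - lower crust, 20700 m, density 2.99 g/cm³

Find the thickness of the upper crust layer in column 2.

13200 m

Take the compensation level at the base of the deeper column (depth z_c below the surface of column 1) and equate Σ ρ_i t_i down to z_c; mantle fills any gap and the z_c terms cancel.
Column 1: 2880×0.918 + 6600×2.67 + 14600×2.9 + (z_c − 24080)×3.33
Column 2: 1380×0 + x×2.88 + 20700×2.99 + (z_c − 1380 − 20700 − x)×3.33
The z_c×3.33 term appears on both sides and cancels. Collect the known terms of each column as K = Σ(ρt)_known − 3.33 × (depth of known layers): K_1 = 62605.84 − 3.33×24080 = −17580.56; K_2 = 61893 − 3.33×(1380 + 20700) = −11633.4.
Balance: K_1 = K_2 − x×(3.33 − 2.88), so x = (K_2 − K_1)/(3.33 − 2.88) = 5947.16/0.45 = 13200 m.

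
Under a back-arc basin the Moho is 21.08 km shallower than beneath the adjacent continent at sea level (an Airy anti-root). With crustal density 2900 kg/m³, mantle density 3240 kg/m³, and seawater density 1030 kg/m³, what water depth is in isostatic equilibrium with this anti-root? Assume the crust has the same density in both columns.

3.83 km

Replacing a thickness d of crust by seawater at the top must be balanced by replacing crust with mantle at the base: d (ρ_c − ρ_w) = a (ρ_m − ρ_c).
d = a (ρ_m − ρ_c)/(ρ_c − ρ_w) = 21.08 km × 340/1870 = 3.83 km.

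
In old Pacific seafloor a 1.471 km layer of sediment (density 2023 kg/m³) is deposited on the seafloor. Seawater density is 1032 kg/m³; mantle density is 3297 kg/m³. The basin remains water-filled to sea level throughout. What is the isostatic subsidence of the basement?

0.644 km

Submarine loading: the sediment displaces seawater, and the subsidence is in turn flooded, so s (ρ_m − ρ_w) = t (ρ_sed − ρ_w).
s = 1.471 km × (2023 − 1032) / (3297 − 1032) = 0.644 km.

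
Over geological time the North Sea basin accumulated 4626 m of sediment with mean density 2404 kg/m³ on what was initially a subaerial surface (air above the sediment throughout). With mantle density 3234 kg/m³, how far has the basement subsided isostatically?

3440 m

Subaerial load: s = t ρ_sed / ρ_m = 4626 m × 2404/3234 = 3440 m.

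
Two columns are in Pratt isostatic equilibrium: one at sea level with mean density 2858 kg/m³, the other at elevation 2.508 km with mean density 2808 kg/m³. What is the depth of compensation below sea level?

ρ_ref D = ρ (D + h) → D (ρ_ref − ρ) = ρ h.
D = ρ h/(ρ_ref − ρ) = 2808 × 2.508 km/(2858 − 2808) = 141 km.

141 km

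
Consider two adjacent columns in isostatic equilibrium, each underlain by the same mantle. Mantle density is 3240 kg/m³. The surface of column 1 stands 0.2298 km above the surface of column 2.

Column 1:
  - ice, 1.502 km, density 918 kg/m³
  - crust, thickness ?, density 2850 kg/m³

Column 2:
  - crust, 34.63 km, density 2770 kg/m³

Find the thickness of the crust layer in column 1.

Take the compensation level at the base of the deeper column (depth z_c below the surface of column 1) and equate Σ ρ_i t_i down to z_c; mantle fills any gap and the z_c terms cancel.
Column 1: 1.502×918 + x×2850 + (z_c − 1.502 − x)×3240
Column 2: 0.2298×0 + 34.63×2770 + (z_c − 0.2298 − 34.63)×3240
The z_c×3240 term appears on both sides and cancels. Collect the known terms of each column as K = Σ(ρt)_known − 3240 × (depth of known layers): K_1 = 1378.836 − 3240×1.502 = −3487.644; K_2 = 95925.1 − 3240×(0.2298 + 34.63) = −17020.652.
Balance: K_1 − x×(3240 − 2850) = K_2, so x = (K_1 − K_2)/(3240 − 2850) = 13533/390 = 34.7 km.

34.7 km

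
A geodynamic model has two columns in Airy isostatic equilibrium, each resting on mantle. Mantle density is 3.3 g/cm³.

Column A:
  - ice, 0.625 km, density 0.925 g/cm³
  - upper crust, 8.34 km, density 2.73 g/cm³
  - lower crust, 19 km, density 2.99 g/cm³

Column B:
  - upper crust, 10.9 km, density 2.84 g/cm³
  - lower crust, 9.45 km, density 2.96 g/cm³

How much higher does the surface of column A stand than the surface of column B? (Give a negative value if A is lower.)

1.18 km

For any compensation level in the mantle, the mantle terms cancel and isostasy reduces to e = (Σt_A − Σt_B) − (Σ(ρt)_A − Σ(ρt)_B) / ρ_m.
Σt_A = 27.965 km; Σt_B = 20.35 km; Σ(ρt)_A = 80.156325; Σ(ρt)_B = 58.928 (in km·g/cm³).
e = (27.965 − 20.35) − (80.156325 − 58.928) / 3.3 = 1.18 km.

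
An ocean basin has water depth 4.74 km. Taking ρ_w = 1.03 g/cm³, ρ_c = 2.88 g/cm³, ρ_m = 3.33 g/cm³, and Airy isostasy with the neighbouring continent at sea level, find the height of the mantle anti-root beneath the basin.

19.5 km

Isostatic balance requires: replacing crust with seawater at the top is compensated by replacing crust with mantle at the base: d (ρ_c − ρ_w) = a (ρ_m − ρ_c).
a = d (ρ_c − ρ_w)/(ρ_m − ρ_c) = 4.74 km × 1.85/0.45 = 19.5 km.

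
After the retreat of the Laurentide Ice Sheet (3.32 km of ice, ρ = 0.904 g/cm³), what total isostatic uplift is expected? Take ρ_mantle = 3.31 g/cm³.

Removing the load lets mantle flow back in; uplift u satisfies ρ_ice t = ρ_m u.
u = t ρ_ice/ρ_m = 3.32 km × 0.904/3.31 = 0.907 km.

0.907 km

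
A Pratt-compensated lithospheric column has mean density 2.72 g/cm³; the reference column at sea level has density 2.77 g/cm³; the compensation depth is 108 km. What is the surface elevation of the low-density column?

1.99 km

ρ_ref D = ρ (D + h) → h = D (ρ_ref − ρ)/ρ.
h = 108 km × (2.77 − 2.72)/2.72 = 1.99 km.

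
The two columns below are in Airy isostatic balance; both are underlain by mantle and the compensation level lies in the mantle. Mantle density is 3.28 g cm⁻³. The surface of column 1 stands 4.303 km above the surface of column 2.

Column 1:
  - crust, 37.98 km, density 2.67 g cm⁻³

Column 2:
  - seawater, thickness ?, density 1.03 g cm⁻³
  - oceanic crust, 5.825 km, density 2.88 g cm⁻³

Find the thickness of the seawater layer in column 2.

2.99 km

Take the compensation level at the base of the deeper column (depth z_c below the surface of column 1) and equate Σ ρ_i t_i down to z_c; mantle fills any gap and the z_c terms cancel.
Column 1: 37.98×2.67 + (z_c − 37.98)×3.28
Column 2: 4.303×0 + x×1.03 + 5.825×2.88 + (z_c − 4.303 − 5.825 − x)×3.28
The z_c×3.28 term appears on both sides and cancels. Collect the known terms of each column as K = Σ(ρt)_known − 3.28 × (depth of known layers): K_1 = 101.4066 − 3.28×37.98 = −23.1678; K_2 = 16.776 − 3.28×(4.303 + 5.825) = −16.44384.
Balance: K_1 = K_2 − x×(3.28 − 1.03), so x = (K_2 − K_1)/(3.28 − 1.03) = 6.72396/2.25 = 2.99 km.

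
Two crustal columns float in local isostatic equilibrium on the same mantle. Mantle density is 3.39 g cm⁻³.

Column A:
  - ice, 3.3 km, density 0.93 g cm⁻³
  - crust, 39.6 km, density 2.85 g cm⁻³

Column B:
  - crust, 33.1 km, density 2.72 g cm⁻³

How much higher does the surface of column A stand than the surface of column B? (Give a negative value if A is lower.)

For any compensation level in the mantle, the mantle terms cancel and isostasy reduces to e = (Σt_A − Σt_B) − (Σ(ρt)_A − Σ(ρt)_B) / ρ_m.
Σt_A = 42.9 km; Σt_B = 33.1 km; Σ(ρt)_A = 115.929; Σ(ρt)_B = 90.032 (in km·g cm⁻³).
e = (42.9 − 33.1) − (115.929 − 90.032) / 3.39 = 2.16 km.

2.16 km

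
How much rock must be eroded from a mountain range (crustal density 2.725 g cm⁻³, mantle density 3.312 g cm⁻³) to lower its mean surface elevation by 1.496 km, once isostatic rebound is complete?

8.44 km

Net drop Δ = e − u = e − e ρ_c/ρ_m = e (ρ_m − ρ_c)/ρ_m.
e = Δ ρ_m/(ρ_m − ρ_c) = 1.496 km × 3.312/0.587 = 8.44 km.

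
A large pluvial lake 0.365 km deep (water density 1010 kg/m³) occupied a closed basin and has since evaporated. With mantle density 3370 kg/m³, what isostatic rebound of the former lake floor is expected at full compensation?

u = d ρ_w/ρ_m = 0.365 km × 1010/3370 = 0.109 km.

0.109 km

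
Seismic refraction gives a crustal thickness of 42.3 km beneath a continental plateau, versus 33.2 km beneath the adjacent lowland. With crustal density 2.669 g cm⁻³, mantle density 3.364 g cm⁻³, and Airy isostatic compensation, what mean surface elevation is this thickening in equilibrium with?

1.88 km

Excess crust Δ = 42.3 km − 33.2 km = 9.1 km, split between elevation h and root r with h + r = Δ.
Airy balance ρ_c h = (ρ_m − ρ_c) r gives r = h ρ_c/(ρ_m − ρ_c), so h (1 + ρ_c/(ρ_m − ρ_c)) = Δ, i.e. h = Δ (ρ_m − ρ_c)/ρ_m.
h = 9.1 km × 0.695/3.364 = 1.88 km.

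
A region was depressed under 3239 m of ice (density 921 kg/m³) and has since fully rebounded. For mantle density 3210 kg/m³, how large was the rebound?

929 m

Removing the load lets mantle flow back in; uplift u satisfies ρ_ice t = ρ_m u.
u = t ρ_ice/ρ_m = 3239 m × 921/3210 = 929 m.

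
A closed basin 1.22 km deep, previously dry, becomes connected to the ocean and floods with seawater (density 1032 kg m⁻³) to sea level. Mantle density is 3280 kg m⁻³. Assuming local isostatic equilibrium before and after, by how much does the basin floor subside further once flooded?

After flooding the water column is d + s deep. Its weight must equal the weight of mantle displaced by the extra subsidence s: (d + s) ρ_w = s ρ_m.
s = d ρ_w / (ρ_m − ρ_w) = 1.22 km × 1032/(3280 − 1032) = 0.56 km.

0.56 km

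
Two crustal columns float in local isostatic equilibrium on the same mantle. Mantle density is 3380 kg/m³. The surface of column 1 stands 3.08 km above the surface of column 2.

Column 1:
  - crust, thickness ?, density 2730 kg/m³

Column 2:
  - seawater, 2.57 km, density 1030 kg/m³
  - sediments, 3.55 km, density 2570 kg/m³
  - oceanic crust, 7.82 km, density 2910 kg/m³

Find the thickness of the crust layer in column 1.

35.4 km

Take the compensation level at the base of the deeper column (depth z_c below the surface of column 1) and equate Σ ρ_i t_i down to z_c; mantle fills any gap and the z_c terms cancel.
Column 1: x×2730 + (z_c − 0 − x)×3380
Column 2: 3.08×0 + 2.57×1030 + 3.55×2570 + 7.82×2910 + (z_c − 3.08 − 13.94)×3380
The z_c×3380 term appears on both sides and cancels. Collect the known terms of each column as K = Σ(ρt)_known − 3380 × (depth of known layers): K_1 = 0 − 3380×0 = 0; K_2 = 34526.8 − 3380×(3.08 + 13.94) = −23000.8.
Balance: K_1 − x×(3380 − 2730) = K_2, so x = (K_1 − K_2)/(3380 − 2730) = 23000.8/650 = 35.4 km.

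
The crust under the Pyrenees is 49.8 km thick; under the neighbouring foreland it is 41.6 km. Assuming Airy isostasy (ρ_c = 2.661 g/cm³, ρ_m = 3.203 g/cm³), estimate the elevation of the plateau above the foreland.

1.39 km

Excess crust Δ = 49.8 km − 41.6 km = 8.2 km, split between elevation h and root r with h + r = Δ.
Airy balance ρ_c h = (ρ_m − ρ_c) r gives r = h ρ_c/(ρ_m − ρ_c), so h (1 + ρ_c/(ρ_m − ρ_c)) = Δ, i.e. h = Δ (ρ_m − ρ_c)/ρ_m.
h = 8.2 km × 0.542/3.203 = 1.39 km.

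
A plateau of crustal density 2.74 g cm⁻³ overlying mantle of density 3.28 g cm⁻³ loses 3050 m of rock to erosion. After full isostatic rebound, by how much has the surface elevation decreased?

502 m

Rebound u = e ρ_c/ρ_m = 3050 m × 2.74/3.28 = 2548 m.
Net surface drop = e − u = 3050 m − 2548 m = e (ρ_m − ρ_c)/ρ_m = 502 m.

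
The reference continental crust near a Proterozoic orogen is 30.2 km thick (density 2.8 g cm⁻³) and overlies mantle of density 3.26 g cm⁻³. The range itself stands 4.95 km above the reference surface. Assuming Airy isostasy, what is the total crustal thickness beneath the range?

65.3 km

Root depth r = h ρ_c / (ρ_m − ρ_c) = 4.95 km × 2.8 / 0.46 = 30.13 km.
Total thickness = T + h + r = 30.2 km + 4.95 km + 30.13 km = 65.3 km.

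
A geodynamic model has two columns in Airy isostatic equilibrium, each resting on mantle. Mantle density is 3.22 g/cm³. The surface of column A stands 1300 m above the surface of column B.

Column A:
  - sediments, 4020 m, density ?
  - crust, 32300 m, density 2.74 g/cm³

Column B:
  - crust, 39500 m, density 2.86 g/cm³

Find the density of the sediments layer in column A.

2.5 g/cm³

Take the compensation level at the base of the deeper column (depth z_c below the surface of column A) and equate Σ ρ_i t_i down to z_c; mantle fills any gap and the z_c terms cancel.
Column A: 4020×ρ + 32300×2.74 + (z_c − 36320)×3.22
Column B: 1300×0 + 39500×2.86 + (z_c − 1300 − 39500)×3.22
The z_c×3.22 term appears on both sides and cancels. Collect the known terms of each column as K = Σ(ρt)_known − 3.22 × (depth of known layers): K_A = 88502 − 3.22×36320 = −28448.4; K_B = 112970 − 3.22×(1300 + 39500) = −18406.
Balance: K_A + 4020×ρ = K_B, so ρ = (K_B − K_A)/4020 = 10042.4/4020 = 2.5 g/cm³.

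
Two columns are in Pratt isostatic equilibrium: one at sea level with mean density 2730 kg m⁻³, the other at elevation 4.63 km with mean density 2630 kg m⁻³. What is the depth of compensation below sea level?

ρ_ref D = ρ (D + h) → D (ρ_ref − ρ) = ρ h.
D = ρ h/(ρ_ref − ρ) = 2630 × 4.63 km/(2730 − 2630) = 122 km.

122 km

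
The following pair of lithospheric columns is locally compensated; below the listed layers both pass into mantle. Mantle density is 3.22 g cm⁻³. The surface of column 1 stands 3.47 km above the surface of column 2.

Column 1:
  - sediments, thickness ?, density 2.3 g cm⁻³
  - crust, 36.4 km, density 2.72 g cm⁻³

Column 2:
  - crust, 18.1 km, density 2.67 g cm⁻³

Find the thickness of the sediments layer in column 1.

Take the compensation level at the base of the deeper column (depth z_c below the surface of column 1) and equate Σ ρ_i t_i down to z_c; mantle fills any gap and the z_c terms cancel.
Column 1: x×2.3 + 36.4×2.72 + (z_c − 36.4 − x)×3.22
Column 2: 3.47×0 + 18.1×2.67 + (z_c − 3.47 − 18.1)×3.22
The z_c×3.22 term appears on both sides and cancels. Collect the known terms of each column as K = Σ(ρt)_known − 3.22 × (depth of known layers): K_1 = 99.008 − 3.22×36.4 = −18.2; K_2 = 48.327 − 3.22×(3.47 + 18.1) = −21.1284.
Balance: K_1 − x×(3.22 − 2.3) = K_2, so x = (K_1 − K_2)/(3.22 − 2.3) = 2.9284/0.92 = 3.18 km.

3.18 km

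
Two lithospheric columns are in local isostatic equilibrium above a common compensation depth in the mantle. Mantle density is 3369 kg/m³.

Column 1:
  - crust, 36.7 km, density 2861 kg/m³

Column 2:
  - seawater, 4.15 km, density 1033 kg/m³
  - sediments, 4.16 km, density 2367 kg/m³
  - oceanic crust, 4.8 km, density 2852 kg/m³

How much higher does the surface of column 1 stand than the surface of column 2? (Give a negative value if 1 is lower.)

0.682 km

For any compensation level in the mantle, the mantle terms cancel and isostasy reduces to e = (Σt_1 − Σt_2) − (Σ(ρt)_1 − Σ(ρt)_2) / ρ_m.
Σt_1 = 36.7 km; Σt_2 = 13.11 km; Σ(ρt)_1 = 104998.7; Σ(ρt)_2 = 27823.27 (in km·kg/m³).
e = (36.7 − 13.11) − (104998.7 − 27823.27) / 3369 = 0.682 km.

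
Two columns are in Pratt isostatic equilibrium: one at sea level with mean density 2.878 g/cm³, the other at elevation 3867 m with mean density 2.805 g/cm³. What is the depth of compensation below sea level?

ρ_ref D = ρ (D + h) → D (ρ_ref − ρ) = ρ h.
D = ρ h/(ρ_ref − ρ) = 2.805 × 3867 m/(2.878 − 2.805) = 149000 m.

149000 m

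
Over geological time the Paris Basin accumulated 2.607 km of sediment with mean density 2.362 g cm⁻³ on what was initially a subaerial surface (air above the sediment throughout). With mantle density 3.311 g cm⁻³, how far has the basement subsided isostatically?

1.86 km

Subaerial load: s = t ρ_sed / ρ_m = 2.607 km × 2.362/3.311 = 1.86 km.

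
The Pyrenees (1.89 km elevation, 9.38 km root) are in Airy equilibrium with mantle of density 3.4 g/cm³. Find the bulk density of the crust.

ρ_c h = (ρ_m − ρ_c) r → ρ_c (h + r) = ρ_m r → ρ_c = ρ_m r / (h + r).
ρ_c = 3.4 × 9.38 km / (1.89 km + 9.38 km) = 2.83 g/cm³.

2.83 g/cm³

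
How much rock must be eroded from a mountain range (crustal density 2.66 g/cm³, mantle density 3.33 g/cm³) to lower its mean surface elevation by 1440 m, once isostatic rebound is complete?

Net drop Δ = e − u = e − e ρ_c/ρ_m = e (ρ_m − ρ_c)/ρ_m.
e = Δ ρ_m/(ρ_m − ρ_c) = 1440 m × 3.33/0.67 = 7160 m.

7160 m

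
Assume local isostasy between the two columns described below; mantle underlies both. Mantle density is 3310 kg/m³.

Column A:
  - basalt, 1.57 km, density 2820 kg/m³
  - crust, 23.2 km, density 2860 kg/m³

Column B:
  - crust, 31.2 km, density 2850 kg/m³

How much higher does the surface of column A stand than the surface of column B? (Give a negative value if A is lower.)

−0.949 km

For any compensation level in the mantle, the mantle terms cancel and isostasy reduces to e = (Σt_A − Σt_B) − (Σ(ρt)_A − Σ(ρt)_B) / ρ_m.
Σt_A = 24.77 km; Σt_B = 31.2 km; Σ(ρt)_A = 70779.4; Σ(ρt)_B = 88920 (in km·kg/m³).
e = (24.77 − 31.2) − (70779.4 − 88920) / 3310 = −0.949 km.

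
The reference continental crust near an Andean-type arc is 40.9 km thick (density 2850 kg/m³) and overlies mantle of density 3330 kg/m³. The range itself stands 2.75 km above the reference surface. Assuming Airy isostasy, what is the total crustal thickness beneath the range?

Root depth r = h ρ_c / (ρ_m − ρ_c) = 2.75 km × 2850 / 480 = 16.33 km.
Total thickness = T + h + r = 40.9 km + 2.75 km + 16.33 km = 60 km.

60 km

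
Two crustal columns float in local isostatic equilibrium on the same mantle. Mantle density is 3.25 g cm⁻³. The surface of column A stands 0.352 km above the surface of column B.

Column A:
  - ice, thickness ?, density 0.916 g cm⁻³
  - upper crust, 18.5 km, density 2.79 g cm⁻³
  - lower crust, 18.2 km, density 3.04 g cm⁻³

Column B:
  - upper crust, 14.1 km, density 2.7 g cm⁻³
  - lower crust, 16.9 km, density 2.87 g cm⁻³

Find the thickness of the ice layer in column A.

Take the compensation level at the base of the deeper column (depth z_c below the surface of column A) and equate Σ ρ_i t_i down to z_c; mantle fills any gap and the z_c terms cancel.
Column A: x×0.916 + 18.5×2.79 + 18.2×3.04 + (z_c − 36.7 − x)×3.25
Column B: 0.352×0 + 14.1×2.7 + 16.9×2.87 + (z_c − 0.352 − 31)×3.25
The z_c×3.25 term appears on both sides and cancels. Collect the known terms of each column as K = Σ(ρt)_known − 3.25 × (depth of known layers): K_A = 106.943 − 3.25×36.7 = −12.332; K_B = 86.573 − 3.25×(0.352 + 31) = −15.321.
Balance: K_A − x×(3.25 − 0.916) = K_B, so x = (K_A − K_B)/(3.25 − 0.916) = 2.989/2.334 = 1.28 km.

1.28 km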